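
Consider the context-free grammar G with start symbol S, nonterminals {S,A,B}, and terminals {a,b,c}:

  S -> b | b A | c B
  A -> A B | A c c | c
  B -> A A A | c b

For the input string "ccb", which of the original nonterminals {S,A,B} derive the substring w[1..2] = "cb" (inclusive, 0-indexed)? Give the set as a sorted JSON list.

CNF form of G:
  S -> T0 B | T1 A | b
  A -> A B | A X2 | c
  B -> A X3 | T0 T1
  T0 -> c
  T1 -> b
  X2 -> T0 T0
  X3 -> A A

Fill CYK table bottom-up, restricted to cells inside w[1..2]:
  T[1,1] 'c' = {A,T0}  orig:{A}
  T[2,2] 'b' = {S,T1}  orig:{S}
  T[1,2] 'cb' = {B}

Original NTs in T[1,2] deriving "cb": ["B"]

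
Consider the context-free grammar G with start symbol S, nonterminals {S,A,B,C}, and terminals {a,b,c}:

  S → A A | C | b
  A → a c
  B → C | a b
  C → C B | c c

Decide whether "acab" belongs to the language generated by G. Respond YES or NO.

CNF form of G:
  S -> A A | C B | T1 T1 | b
  A -> T0 T1
  B -> C B | T0 T2 | T1 T1
  C -> C B | T1 T1
  T0 -> a
  T1 -> c
  T2 -> b

Fill CYK table bottom-up:
  cell(0,0) a: {T0}  orig:{}
  cell(1,1) c: {T1}  orig:{}
  cell(2,2) a: {T0}  orig:{}
  cell(3,3) b: {S,T2}  orig:{S}
  cell(0,1) ac: {A}
  cell(1,2) ca: ∅
  cell(2,3) ab: {B}
  cell(0,2) aca: ∅
  cell(1,3) cab: ∅
  cell(0,3) acab: ∅

S ∉ T[0,3] ⇒ NO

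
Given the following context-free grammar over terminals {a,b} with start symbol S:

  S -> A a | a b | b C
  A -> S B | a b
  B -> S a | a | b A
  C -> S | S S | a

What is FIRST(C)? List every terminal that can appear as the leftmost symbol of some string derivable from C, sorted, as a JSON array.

Compute FIRST by fixpoint:
[1]
  A via A→a b: +{a}
  B via B→a: +{a}
  B via B→b A: +{b}
  C via C→a: +{a}
  S via S→A a: +{a}
  S via S→b C: +{b}
  FIRST[S]={a,b}  FIRST[A]={a}  FIRST[B]={a,b}  FIRST[C]={a}
[2]
  A via A→S B: +{b}
  C via C→S: +{b}
  FIRST[S]={a,b}  FIRST[A]={a,b}  FIRST[B]={a,b}  FIRST[C]={a,b}
[3] (no change)
  FIRST[S]={a,b}  FIRST[A]={a,b}  FIRST[B]={a,b}  FIRST[C]={a,b}

FIRST(C) = ["a", "b"]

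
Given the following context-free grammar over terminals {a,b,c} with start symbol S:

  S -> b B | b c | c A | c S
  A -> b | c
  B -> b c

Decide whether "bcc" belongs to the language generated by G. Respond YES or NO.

CNF form of G:
  S -> T0 B | T0 T1 | T1 A | T1 S
  A -> b | c
  B -> T0 T1
  T0 -> b
  T1 -> c

CYK table (by increasing span):
  T[0,0] 'b' = {A,T0}  orig:{A}
  T[1,1] 'c' = {A,T1}  orig:{A}
  T[2,2] 'c' = {A,T1}  orig:{A}
  T[0,1] 'bc' = {B,S}
  T[1,2] 'cc' = {S}
  T[0,2] 'bcc' = ∅

S ∉ T[0,2] ⇒ NO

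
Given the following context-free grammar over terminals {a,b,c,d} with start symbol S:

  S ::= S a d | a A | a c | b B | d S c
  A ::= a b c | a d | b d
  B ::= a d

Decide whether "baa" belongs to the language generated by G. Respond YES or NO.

Convert to CNF:
  S -> S X5 | T0 A | T0 T2 | T1 B | T3 X6
  A -> T0 T3 | T0 X4 | T1 T3
  B -> T0 T3
  T0 -> a
  T1 -> b
  T2 -> c
  T3 -> d
  X4 -> T1 T2
  X5 -> T0 T3
  X6 -> S T2

CYK fill:
  T[0,0] 'b' = {T1}  orig:{}
  T[1,1] 'a' = {T0}  orig:{}
  T[2,2] 'a' = {T0}  orig:{}
  T[0,1] 'ba' = ∅
  T[1,2] 'aa' = ∅
  T[0,2] 'baa' = ∅

S ∉ T[0,2] ⇒ NO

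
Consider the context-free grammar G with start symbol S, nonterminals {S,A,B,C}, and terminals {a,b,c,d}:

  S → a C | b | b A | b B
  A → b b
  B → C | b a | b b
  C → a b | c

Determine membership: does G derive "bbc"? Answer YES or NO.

CNF form of G:
  S -> T0 A | T0 B | T1 C | b
  A -> T0 T0
  B -> T0 T0 | T0 T1 | T1 T0 | c
  C -> T1 T0 | c
  T0 -> b
  T1 -> a

Fill CYK table bottom-up:
  T[0,0] 'b' = {S,T0}  orig:{S}
  T[1,1] 'b' = {S,T0}  orig:{S}
  T[2,2] 'c' = {B,C}
  T[0,1] 'bb' = {A,B}
  T[1,2] 'bc' = {S}
  T[0,2] 'bbc' = ∅

S ∉ T[0,2] ⇒ NO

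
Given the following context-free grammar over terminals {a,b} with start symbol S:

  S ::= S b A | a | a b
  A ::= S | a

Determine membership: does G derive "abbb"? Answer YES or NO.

Convert to CNF:
  S -> S X3 | T1 T0 | a
  A -> S X2 | T1 T0 | a
  T0 -> b
  T1 -> a
  X2 -> T0 A
  X3 -> T0 A

CYK table (by increasing span):
  cell(0,0) a: {A,S,T1}  orig:{A,S}
  cell(1,1) b: {T0}  orig:{}
  cell(2,2) b: {T0}  orig:{}
  cell(3,3) b: {T0}  orig:{}
  cell(0,1) ab: {A,S}
  cell(1,2) bb: ∅
  cell(2,3) bb: ∅
  cell(0,2) abb: ∅
  cell(1,3) bbb: ∅
  cell(0,3) abbb: ∅

S ∉ T[0,3] ⇒ NO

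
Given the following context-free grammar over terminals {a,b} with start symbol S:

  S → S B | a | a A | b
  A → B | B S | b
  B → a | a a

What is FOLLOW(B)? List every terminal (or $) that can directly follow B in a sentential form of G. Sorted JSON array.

FIRST iteration:
round 1:
  A via A→b: +{b}
  B via B→a: +{a}
  S via S→a: +{a}
  S via S→b: +{b}
  FIRST[S]={a,b}  FIRST[A]={b}  FIRST[B]={a}
round 2:
  A via A→B: +{a}
  FIRST[S]={a,b}  FIRST[A]={a,b}  FIRST[B]={a}
round 3: (no change)
  FIRST[S]={a,b}  FIRST[A]={a,b}  FIRST[B]={a}

FOLLOW sets:
seed FOLLOW(S) with $
round 1:
  A→B S: FOLLOW(B) ⊇ FIRST(S) = {a,b}; new: +{a,b}
  S→S B: FOLLOW(S) ⊇ FIRST(B) = {a}; new: +{a}
  S→S B: FOLLOW(B) ⊇ FOLLOW(S) ⊇ {$,a}; new: +{$}
  S→a A: FOLLOW(A) ⊇ FOLLOW(S) ⊇ {$,a}; new: +{$,a}
  S: {$,a}  A: {$,a}  B: {$,a,b}
round 2: (no change)
  S: {$,a}  A: {$,a}  B: {$,a,b}

FOLLOW(B) = ["$", "a", "b"]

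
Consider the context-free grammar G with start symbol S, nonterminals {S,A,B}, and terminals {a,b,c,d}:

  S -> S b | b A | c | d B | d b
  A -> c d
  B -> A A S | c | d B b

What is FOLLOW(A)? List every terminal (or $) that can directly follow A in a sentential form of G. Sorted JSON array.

FIRST iteration:
pass 1:
  A via A→c d: +{c}
  B via B→A A S: +{c}
  B via B→d B b: +{d}
  S via S→b A: +{b}
  S via S→c: +{c}
  S via S→d B: +{d}
  S: {b,c,d}  A: {c}  B: {c,d}
pass 2: done
  S: {b,c,d}  A: {c}  B: {c,d}

FOLLOW iteration:
initialize: $ ∈ FOLLOW(S)
pass 1:
  B→A A S: FOLLOW(A) ⊇ FIRST(A) = {c}; new: +{c}
  B→A A S: FOLLOW(A) ⊇ FIRST(S) = {b,c,d}; new: +{b,d}
  B→d B b: FOLLOW(B) ⊇ FIRST(b) = {b}; new: +{b}
  S→S b: FOLLOW(S) ⊇ FIRST(b) = {b}; new: +{b}
  S→b A: FOLLOW(A) ⊇ FOLLOW(S) ⊇ {$,b}; new: +{$}
  S→d B: FOLLOW(B) ⊇ FOLLOW(S) ⊇ {$,b}; new: +{$}
  FOLLOW[S]={$,b}  FOLLOW[A]={$,b,c,d}  FOLLOW[B]={$,b}
pass 2: — fixpoint
  FOLLOW[S]={$,b}  FOLLOW[A]={$,b,c,d}  FOLLOW[B]={$,b}

FOLLOW(A) = ["$", "b", "c", "d"]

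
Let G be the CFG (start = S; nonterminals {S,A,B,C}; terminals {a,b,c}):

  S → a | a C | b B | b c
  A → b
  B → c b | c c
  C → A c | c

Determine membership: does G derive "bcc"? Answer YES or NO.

Convert to CNF:
  S -> T1 B | T1 T0 | T2 C | a
  A -> b
  B -> T0 T0 | T0 T1
  C -> A T0 | c
  T0 -> c
  T1 -> b
  T2 -> a

CYK fill:
  T[0,0] 'b' = {A,T1}  orig:{A}
  T[1,1] 'c' = {C,T0}  orig:{C}
  T[2,2] 'c' = {C,T0}  orig:{C}
  T[0,1] 'bc' = {C,S}
  T[1,2] 'cc' = {B}
  T[0,2] 'bcc' = {S}

S ∈ T[0,2] ⇒ YES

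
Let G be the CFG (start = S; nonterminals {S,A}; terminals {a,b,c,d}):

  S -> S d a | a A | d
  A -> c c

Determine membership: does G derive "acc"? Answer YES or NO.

Convert to CNF:
  S -> S X3 | T2 A | d
  A -> T0 T0
  T0 -> c
  T1 -> d
  T2 -> a
  X3 -> T1 T2

CYK fill:
  [0..0]={T2}  "a"  orig:{}
  [1..1]={T0}  "c"  orig:{}
  [2..2]={T0}  "c"  orig:{}
  [0..1]=∅  "ac"
  [1..2]={A}  "cc"
  [0..2]={S}  "acc"

S ∈ T[0,2] ⇒ YES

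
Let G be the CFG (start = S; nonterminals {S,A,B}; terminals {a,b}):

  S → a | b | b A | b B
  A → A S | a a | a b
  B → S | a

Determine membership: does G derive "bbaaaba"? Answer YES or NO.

Convert to CNF:
  S -> T1 A | T1 B | a | b
  A -> A S | T0 T0 | T0 T1
  B -> T1 A | T1 B | a | b
  T0 -> a
  T1 -> b

CYK fill:
  [0..0]={B,S,T1}  "b"  orig:{B,S}
  [1..1]={B,S,T1}  "b"  orig:{B,S}
  [2..2]={B,S,T0}  "a"  orig:{B,S}
  [3..3]={B,S,T0}  "a"  orig:{B,S}
  [4..4]={B,S,T0}  "a"  orig:{B,S}
  [5..5]={B,S,T1}  "b"  orig:{B,S}
  [6..6]={B,S,T0}  "a"  orig:{B,S}
  [0..1]={B,S}  "bb"
  [1..2]={B,S}  "ba"
  [2..3]={A}  "aa"
  [3..4]={A}  "aa"
  [4..5]={A}  "ab"
  [5..6]={B,S}  "ba"
  [0..2]={B,S}  "bba"
  [1..3]={B,S}  "baa"
  [2..4]={A}  "aaa"
  [3..5]={A}  "aab"
  [4..6]={A}  "aba"
  [0..3]={B,S}  "bbaa"
  [1..4]={B,S}  "baaa"
  [2..5]={A}  "aaab"
  [3..6]={A}  "aaba"
  [0..4]={B,S}  "bbaaa"
  [1..5]={B,S}  "baaab"
  [2..6]={A}  "aaaba"
  [0..5]={B,S}  "bbaaab"
  [1..6]={B,S}  "baaaba"
  [0..6]={B,S}  "bbaaaba"

S ∈ T[0,6] ⇒ YES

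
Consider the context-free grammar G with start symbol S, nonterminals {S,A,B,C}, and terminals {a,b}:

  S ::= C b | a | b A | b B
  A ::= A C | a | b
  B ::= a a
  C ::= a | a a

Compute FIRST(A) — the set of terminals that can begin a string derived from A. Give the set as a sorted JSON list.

FIRST sets, iterate to fixpoint:
pass 1:
  A via A→a: +{a}
  A via A→b: +{b}
  B via B→a a: +{a}
  C via C→a: +{a}
  S via S→C b: +{a}
  S via S→b A: +{b}
  S: {a,b}  A: {a,b}  B: {a}  C: {a}
pass 2: done
  S: {a,b}  A: {a,b}  B: {a}  C: {a}

FIRST(A) = ["a", "b"]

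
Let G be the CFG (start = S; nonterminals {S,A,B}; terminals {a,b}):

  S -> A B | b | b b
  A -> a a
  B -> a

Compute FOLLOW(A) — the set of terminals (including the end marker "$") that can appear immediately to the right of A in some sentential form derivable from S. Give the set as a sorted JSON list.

Compute FIRST by fixpoint:
[1]
  A via A→a a: +{a}
  B via B→a: +{a}
  S via S→A B: +{a}
  S via S→b: +{b}
  FIRST(S)={a,b}  FIRST(A)={a}  FIRST(B)={a}
[2] (stable)
  FIRST(S)={a,b}  FIRST(A)={a}  FIRST(B)={a}

FOLLOW sets:
FOLLOW(S) := {$}
[1]
  S→A B: FOLLOW(A) ⊇ FIRST(B) = {a}; new: +{a}
  S→A B: FOLLOW(B) ⊇ FOLLOW(S) ⊇ {$}; new: +{$}
  S: {$}  A: {a}  B: {$}
[2] (stable)
  S: {$}  A: {a}  B: {$}

FOLLOW(A) = ["a"]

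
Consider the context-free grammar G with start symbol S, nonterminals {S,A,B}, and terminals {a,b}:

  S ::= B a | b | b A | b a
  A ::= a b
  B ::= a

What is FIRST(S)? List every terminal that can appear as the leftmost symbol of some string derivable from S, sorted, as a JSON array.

Compute FIRST by fixpoint:
round 1:
  A via A→a b: +{a}
  B via B→a: +{a}
  S via S→B a: +{a}
  S via S→b: +{b}
  FIRST[S]={a,b}  FIRST[A]={a}  FIRST[B]={a}
round 2: (no change)
  FIRST[S]={a,b}  FIRST[A]={a}  FIRST[B]={a}

FIRST(S) = ["a", "b"]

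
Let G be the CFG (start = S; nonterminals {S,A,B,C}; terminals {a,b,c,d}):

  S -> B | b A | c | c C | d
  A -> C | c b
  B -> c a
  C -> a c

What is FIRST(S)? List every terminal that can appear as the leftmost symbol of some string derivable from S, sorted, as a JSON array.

FIRST sets, iterate to fixpoint:
iter 1:
  A via A→c b: +{c}
  B via B→c a: +{c}
  C via C→a c: +{a}
  S via S→B: +{c}
  S via S→b A: +{b}
  S via S→d: +{d}
  FIRST(S)={b,c,d}  FIRST(A)={c}  FIRST(B)={c}  FIRST(C)={a}
iter 2:
  A via A→C: +{a}
  FIRST(S)={b,c,d}  FIRST(A)={a,c}  FIRST(B)={c}  FIRST(C)={a}
iter 3: (stable)
  FIRST(S)={b,c,d}  FIRST(A)={a,c}  FIRST(B)={c}  FIRST(C)={a}

FIRST(S) = ["b", "c", "d"]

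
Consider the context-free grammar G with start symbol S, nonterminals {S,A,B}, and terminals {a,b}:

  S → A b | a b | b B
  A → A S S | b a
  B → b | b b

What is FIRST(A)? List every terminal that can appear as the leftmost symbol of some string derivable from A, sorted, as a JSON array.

FIRST sets, iterate to fixpoint:
[1]
  A via A→b a: +{b}
  B via B→b: +{b}
  S via S→A b: +{b}
  S via S→a b: +{a}
  FIRST[S]={a,b}  FIRST[A]={b}  FIRST[B]={b}
[2] (stable)
  FIRST[S]={a,b}  FIRST[A]={b}  FIRST[B]={b}

FIRST(A) = ["b"]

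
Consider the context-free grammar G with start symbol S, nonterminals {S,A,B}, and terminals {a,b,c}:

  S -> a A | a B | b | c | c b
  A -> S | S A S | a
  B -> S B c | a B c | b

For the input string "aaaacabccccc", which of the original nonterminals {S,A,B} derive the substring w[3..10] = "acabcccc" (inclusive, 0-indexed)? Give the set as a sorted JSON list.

Convert to CNF:
  S -> T0 A | T0 B | T1 T2 | b | c
  A -> S X3 | T0 A | T0 B | T1 T2 | a | b | c
  B -> S X4 | T0 X5 | b
  T0 -> a
  T1 -> c
  T2 -> b
  X3 -> A S
  X4 -> B T1
  X5 -> B T1

CYK table (by increasing span), restricted to cells inside w[3..10]:
  cell(3,3) a: {A,T0}  orig:{A}
  cell(4,4) c: {A,S,T1}  orig:{A,S}
  cell(5,5) a: {A,T0}  orig:{A}
  cell(6,6) b: {A,B,S,T2}  orig:{A,B,S}
  cell(7,7) c: {A,S,T1}  orig:{A,S}
  cell(8,8) c: {A,S,T1}  orig:{A,S}
  cell(9,9) c: {A,S,T1}  orig:{A,S}
  cell(10,10) c: {A,S,T1}  orig:{A,S}
  cell(3,4) ac: {A,S,X3}  orig:{A,S}
  cell(4,5) ca: ∅
  cell(5,6) ab: {A,S,X3}  orig:{A,S}
  cell(6,7) bc: {X3,X4,X5}  orig:{}
  cell(7,8) cc: {X3}  orig:{}
  cell(8,9) cc: {X3}  orig:{}
  cell(9,10) cc: {X3}  orig:{}
  cell(3,5) aca: ∅
  cell(4,6) cab: {A,X3}  orig:{A}
  cell(5,7) abc: {B,X3}  orig:{B}
  cell(6,8) bcc: {A}
  cell(7,9) ccc: {A}
  cell(8,10) ccc: {A}
  cell(3,6) acab: {A,S,X3}  orig:{A,S}
  cell(4,7) cabc: {A,X3}  orig:{A}
  cell(5,8) abcc: {A,S,X4,X5}  orig:{A,S}
  cell(6,9) bccc: {X3}  orig:{}
  cell(7,10) cccc: {X3}  orig:{}
  cell(3,7) acabc: {A,S,X3}  orig:{A,S}
  cell(4,8) cabcc: {B,X3}  orig:{B}
  cell(5,9) abccc: {X3}  orig:{}
  cell(6,10) bcccc: {A}
  cell(3,8) acabcc: {A,B,S,X3}  orig:{A,B,S}
  cell(4,9) cabccc: {A,X4,X5}  orig:{A}
  cell(5,10) abcccc: {A,S}
  cell(3,9) acabccc: {A,B,S,X3,X4,X5}  orig:{A,B,S}
  cell(4,10) cabcccc: {X3}  orig:{}
  cell(3,10) acabcccc: {A,X3,X4,X5}  orig:{A}

Original NTs in T[3,10] deriving "acabcccc": ["A"]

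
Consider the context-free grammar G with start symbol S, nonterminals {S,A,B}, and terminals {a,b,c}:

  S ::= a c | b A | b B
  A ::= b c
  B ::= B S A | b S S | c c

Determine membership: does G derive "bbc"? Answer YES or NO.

Convert to CNF:
  S -> T0 A | T0 B | T2 T1
  A -> T0 T1
  B -> B X3 | T0 X4 | T1 T1
  T0 -> b
  T1 -> c
  T2 -> a
  X3 -> S A
  X4 -> S S

CYK fill:
  [0..0]={T0}  "b"  orig:{}
  [1..1]={T0}  "b"  orig:{}
  [2..2]={T1}  "c"  orig:{}
  [0..1]=∅  "bb"
  [1..2]={A}  "bc"
  [0..2]={S}  "bbc"

S ∈ T[0,2] ⇒ YES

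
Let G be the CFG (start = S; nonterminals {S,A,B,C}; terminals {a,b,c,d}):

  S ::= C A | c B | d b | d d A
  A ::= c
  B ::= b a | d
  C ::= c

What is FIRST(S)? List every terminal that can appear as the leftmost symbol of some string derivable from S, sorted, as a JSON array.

Compute FIRST by fixpoint:
[1]
  A via A→c: +{c}
  B via B→b a: +{b}
  B via B→d: +{d}
  C via C→c: +{c}
  S via S→C A: +{c}
  S via S→d b: +{d}
  S: {c,d}  A: {c}  B: {b,d}  C: {c}
[2] done
  S: {c,d}  A: {c}  B: {b,d}  C: {c}

FIRST(S) = ["c", "d"]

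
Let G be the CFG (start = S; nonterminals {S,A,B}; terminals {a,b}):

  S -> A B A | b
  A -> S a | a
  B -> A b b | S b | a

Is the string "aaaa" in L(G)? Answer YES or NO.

Convert to CNF:
  S -> A X3 | b
  A -> S T0 | a
  B -> A X2 | S T1 | a
  T0 -> a
  T1 -> b
  X2 -> T1 T1
  X3 -> B A

CYK table (by increasing span):
  [0..0]={A,B,T0}  "a"  orig:{A,B}
  [1..1]={A,B,T0}  "a"  orig:{A,B}
  [2..2]={A,B,T0}  "a"  orig:{A,B}
  [3..3]={A,B,T0}  "a"  orig:{A,B}
  [0..1]={X3}  "aa"  orig:{}
  [1..2]={X3}  "aa"  orig:{}
  [2..3]={X3}  "aa"  orig:{}
  [0..2]={S}  "aaa"
  [1..3]={S}  "aaa"
  [0..3]={A}  "aaaa"

S ∉ T[0,3] ⇒ NO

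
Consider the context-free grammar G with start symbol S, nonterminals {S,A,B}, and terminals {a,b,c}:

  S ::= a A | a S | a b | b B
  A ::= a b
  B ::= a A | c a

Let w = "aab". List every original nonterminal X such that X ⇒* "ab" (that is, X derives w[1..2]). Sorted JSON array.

CNF form of G:
  S -> T0 A | T0 S | T0 T1 | T1 B
  A -> T0 T1
  B -> T0 A | T2 T0
  T0 -> a
  T1 -> b
  T2 -> c

Fill CYK table bottom-up — only the sub-triangle for w[1..2]:
  cell(1,1) a: {T0}  orig:{}
  cell(2,2) b: {T1}  orig:{}
  cell(1,2) ab: {A,S}

Original NTs in T[1,2] deriving "ab": ["A", "S"]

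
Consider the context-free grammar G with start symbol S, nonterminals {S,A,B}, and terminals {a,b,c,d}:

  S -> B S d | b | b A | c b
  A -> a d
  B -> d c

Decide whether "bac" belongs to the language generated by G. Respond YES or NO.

Convert to CNF:
  S -> B X4 | T2 T3 | T3 A | b
  A -> T0 T1
  B -> T1 T2
  T0 -> a
  T1 -> d
  T2 -> c
  T3 -> b
  X4 -> S T1

CYK fill:
  cell(0,0) b: {S,T3}  orig:{S}
  cell(1,1) a: {T0}  orig:{}
  cell(2,2) c: {T2}  orig:{}
  cell(0,1) ba: ∅
  cell(1,2) ac: ∅
  cell(0,2) bac: ∅

S ∉ T[0,2] ⇒ NO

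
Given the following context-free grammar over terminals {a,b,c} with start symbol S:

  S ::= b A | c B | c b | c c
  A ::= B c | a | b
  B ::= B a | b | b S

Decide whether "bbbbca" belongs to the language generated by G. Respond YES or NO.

CNF form of G:
  S -> T0 B | T0 T0 | T0 T2 | T2 A
  A -> B T0 | a | b
  B -> B T1 | T2 S | b
  T0 -> c
  T1 -> a
  T2 -> b

CYK table (by increasing span):
  [0..0]={A,B,T2}  "b"  orig:{A,B}
  [1..1]={A,B,T2}  "b"  orig:{A,B}
  [2..2]={A,B,T2}  "b"  orig:{A,B}
  [3..3]={A,B,T2}  "b"  orig:{A,B}
  [4..4]={T0}  "c"  orig:{}
  [5..5]={A,T1}  "a"  orig:{A}
  [0..1]={S}  "bb"
  [1..2]={S}  "bb"
  [2..3]={S}  "bb"
  [3..4]={A}  "bc"
  [4..5]=∅  "ca"
  [0..2]={B}  "bbb"
  [1..3]={B}  "bbb"
  [2..4]={S}  "bbc"
  [3..5]=∅  "bca"
  [0..3]=∅  "bbbb"
  [1..4]={A,B}  "bbbc"
  [2..5]=∅  "bbca"
  [0..4]={S}  "bbbbc"
  [1..5]={B}  "bbbca"
  [0..5]=∅  "bbbbca"

S ∉ T[0,5] ⇒ NO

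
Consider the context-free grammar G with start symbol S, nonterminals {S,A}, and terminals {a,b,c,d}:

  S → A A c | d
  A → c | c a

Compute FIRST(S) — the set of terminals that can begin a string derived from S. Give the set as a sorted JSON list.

FIRST iteration:
[1]
  A via A→c: +{c}
  S via S→A A c: +{c}
  S via S→d: +{d}
  FIRST(S)={c,d}  FIRST(A)={c}
[2] (stable)
  FIRST(S)={c,d}  FIRST(A)={c}

FIRST(S) = ["c", "d"]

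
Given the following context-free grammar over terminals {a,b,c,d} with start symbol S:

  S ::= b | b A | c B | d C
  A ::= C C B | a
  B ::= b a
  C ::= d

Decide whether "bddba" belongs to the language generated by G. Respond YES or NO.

CNF form of G:
  S -> T0 A | T2 B | T3 C | b
  A -> C X4 | a
  B -> T0 T1
  C -> d
  T0 -> b
  T1 -> a
  T2 -> c
  T3 -> d
  X4 -> C B

CYK fill:
  cell(0,0) b: {S,T0}  orig:{S}
  cell(1,1) d: {C,T3}  orig:{C}
  cell(2,2) d: {C,T3}  orig:{C}
  cell(3,3) b: {S,T0}  orig:{S}
  cell(4,4) a: {A,T1}  orig:{A}
  cell(0,1) bd: ∅
  cell(1,2) dd: {S}
  cell(2,3) db: ∅
  cell(3,4) ba: {B,S}
  cell(0,2) bdd: ∅
  cell(1,3) ddb: ∅
  cell(2,4) dba: {X4}  orig:{}
  cell(0,3) bddb: ∅
  cell(1,4) ddba: {A}
  cell(0,4) bddba: {S}

S ∈ T[0,4] ⇒ YES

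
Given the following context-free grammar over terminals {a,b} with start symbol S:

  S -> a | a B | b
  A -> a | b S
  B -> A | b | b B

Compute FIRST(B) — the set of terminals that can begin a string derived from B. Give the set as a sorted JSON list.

FIRST sets, iterate to fixpoint:
round 1:
  A via A→a: +{a}
  A via A→b S: +{b}
  B via B→A: +{a,b}
  S via S→a: +{a}
  S via S→b: +{b}
  FIRST(S)={a,b}  FIRST(A)={a,b}  FIRST(B)={a,b}
round 2: (no change)
  FIRST(S)={a,b}  FIRST(A)={a,b}  FIRST(B)={a,b}

FIRST(B) = ["a", "b"]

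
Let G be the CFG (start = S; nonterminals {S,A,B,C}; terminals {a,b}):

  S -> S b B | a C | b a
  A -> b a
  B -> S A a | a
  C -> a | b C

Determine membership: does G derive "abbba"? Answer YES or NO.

Convert to CNF:
  S -> S X3 | T0 T1 | T1 C
  A -> T0 T1
  B -> S X2 | a
  C -> T0 C | a
  T0 -> b
  T1 -> a
  X2 -> A T1
  X3 -> T0 B

Fill CYK table bottom-up:
  cell(0,0) a: {B,C,T1}  orig:{B,C}
  cell(1,1) b: {T0}  orig:{}
  cell(2,2) b: {T0}  orig:{}
  cell(3,3) b: {T0}  orig:{}
  cell(4,4) a: {B,C,T1}  orig:{B,C}
  cell(0,1) ab: ∅
  cell(1,2) bb: ∅
  cell(2,3) bb: ∅
  cell(3,4) ba: {A,C,S,X3}  orig:{A,C,S}
  cell(0,2) abb: ∅
  cell(1,3) bbb: ∅
  cell(2,4) bba: {C}
  cell(0,3) abbb: ∅
  cell(1,4) bbba: {C}
  cell(0,4) abbba: {S}

S ∈ T[0,4] ⇒ YES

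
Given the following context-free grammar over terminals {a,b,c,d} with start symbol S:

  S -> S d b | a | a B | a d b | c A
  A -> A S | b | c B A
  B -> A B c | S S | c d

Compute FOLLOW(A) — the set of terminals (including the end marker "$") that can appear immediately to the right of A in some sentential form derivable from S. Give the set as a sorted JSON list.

FIRST sets, iterate to fixpoint:
[1]
  A via A→b: +{b}
  A via A→c B A: +{c}
  B via B→A B c: +{b,c}
  S via S→a: +{a}
  S via S→c A: +{c}
  FIRST(S)={a,c}  FIRST(A)={b,c}  FIRST(B)={b,c}
[2]
  B via B→S S: +{a}
  FIRST(S)={a,c}  FIRST(A)={b,c}  FIRST(B)={a,b,c}
[3] — fixpoint
  FIRST(S)={a,c}  FIRST(A)={b,c}  FIRST(B)={a,b,c}

FOLLOW iteration:
seed FOLLOW(S) with $
pass 1:
  A→A S: FOLLOW(A) ⊇ FIRST(S) = {a,c}; new: +{a,c}
  A→A S: FOLLOW(S) ⊇ FOLLOW(A) ⊇ {a,c}; new: +{a,c}
  A→c B A: FOLLOW(B) ⊇ FIRST(A) = {b,c}; new: +{b,c}
  B→A B c: FOLLOW(A) ⊇ FIRST(B) = {a,b,c}; new: +{b}
  B→S S: FOLLOW(S) ⊇ FOLLOW(B) ⊇ {b,c}; new: +{b}
  S→S d b: FOLLOW(S) ⊇ FIRST(d) = {d}; new: +{d}
  S→a B: FOLLOW(B) ⊇ FOLLOW(S) ⊇ {$,a,b,c,d}; new: +{$,a,d}
  S→c A: FOLLOW(A) ⊇ FOLLOW(S) ⊇ {$,a,b,c,d}; new: +{$,d}
  FOLLOW[S]={$,a,b,c,d}  FOLLOW[A]={$,a,b,c,d}  FOLLOW[B]={$,a,b,c,d}
pass 2: — fixpoint
  FOLLOW[S]={$,a,b,c,d}  FOLLOW[A]={$,a,b,c,d}  FOLLOW[B]={$,a,b,c,d}

FOLLOW(A) = ["$", "a", "b", "c", "d"]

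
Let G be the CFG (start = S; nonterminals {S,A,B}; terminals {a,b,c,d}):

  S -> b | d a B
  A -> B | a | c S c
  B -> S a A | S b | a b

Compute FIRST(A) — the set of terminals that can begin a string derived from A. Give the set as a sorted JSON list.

FIRST iteration:
iter 1:
  A via A→a: +{a}
  A via A→c S c: +{c}
  B via B→a b: +{a}
  S via S→b: +{b}
  S via S→d a B: +{d}
  FIRST(S)={b,d}  FIRST(A)={a,c}  FIRST(B)={a}
iter 2:
  B via B→S a A: +{b,d}
  FIRST(S)={b,d}  FIRST(A)={a,c}  FIRST(B)={a,b,d}
iter 3:
  A via A→B: +{b,d}
  FIRST(S)={b,d}  FIRST(A)={a,b,c,d}  FIRST(B)={a,b,d}
iter 4: done
  FIRST(S)={b,d}  FIRST(A)={a,b,c,d}  FIRST(B)={a,b,d}

FIRST(A) = ["a", "b", "c", "d"]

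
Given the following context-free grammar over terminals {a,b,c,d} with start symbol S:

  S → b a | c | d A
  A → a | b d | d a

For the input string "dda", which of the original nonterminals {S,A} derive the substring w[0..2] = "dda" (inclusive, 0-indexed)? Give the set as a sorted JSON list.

CNF form of G:
  S -> T0 T2 | T1 A | c
  A -> T0 T1 | T1 T2 | a
  T0 -> b
  T1 -> d
  T2 -> a

Fill CYK table bottom-up — only the sub-triangle for w[0..2]:
  T[0,0] 'd' = {T1}  orig:{}
  T[1,1] 'd' = {T1}  orig:{}
  T[2,2] 'a' = {A,T2}  orig:{A}
  T[0,1] 'dd' = ∅
  T[1,2] 'da' = {A,S}
  T[0,2] 'dda' = {S}

Original NTs in T[0,2] deriving "dda": ["S"]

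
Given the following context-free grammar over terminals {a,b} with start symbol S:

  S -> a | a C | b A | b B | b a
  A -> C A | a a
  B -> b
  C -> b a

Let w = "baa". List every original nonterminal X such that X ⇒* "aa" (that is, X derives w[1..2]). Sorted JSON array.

CNF form of G:
  S -> T0 C | T1 A | T1 B | T1 T0 | a
  A -> C A | T0 T0
  B -> b
  C -> T1 T0
  T0 -> a
  T1 -> b

CYK table (by increasing span) (cells [i..j] with 1 ≤ i ≤ j ≤ 2 only):
  cell(1,1) a: {S,T0}  orig:{S}
  cell(2,2) a: {S,T0}  orig:{S}
  cell(1,2) aa: {A}

Original NTs in T[1,2] deriving "aa": ["A"]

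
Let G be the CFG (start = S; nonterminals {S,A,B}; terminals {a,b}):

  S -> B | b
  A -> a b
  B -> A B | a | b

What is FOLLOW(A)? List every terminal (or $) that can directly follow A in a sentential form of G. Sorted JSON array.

Compute FIRST by fixpoint:
iter 1:
  A via A→a b: +{a}
  B via B→A B: +{a}
  B via B→b: +{b}
  S via S→B: +{a,b}
  FIRST(S)={a,b}  FIRST(A)={a}  FIRST(B)={a,b}
iter 2: done
  FIRST(S)={a,b}  FIRST(A)={a}  FIRST(B)={a,b}

Compute FOLLOW by fixpoint:
FOLLOW(S) := {$}
[1]
  B→A B: FOLLOW(A) ⊇ FIRST(B) = {a,b}; new: +{a,b}
  S→B: FOLLOW(B) ⊇ FOLLOW(S) ⊇ {$}; new: +{$}
  S: {$}  A: {a,b}  B: {$}
[2] (no change)
  S: {$}  A: {a,b}  B: {$}

FOLLOW(A) = ["a", "b"]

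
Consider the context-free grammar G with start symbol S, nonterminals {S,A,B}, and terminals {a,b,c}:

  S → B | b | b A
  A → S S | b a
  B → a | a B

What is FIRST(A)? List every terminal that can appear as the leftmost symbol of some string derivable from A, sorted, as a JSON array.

FIRST iteration:
round 1:
  A via A→b a: +{b}
  B via B→a: +{a}
  S via S→B: +{a}
  S via S→b: +{b}
  FIRST[S]={a,b}  FIRST[A]={b}  FIRST[B]={a}
round 2:
  A via A→S S: +{a}
  FIRST[S]={a,b}  FIRST[A]={a,b}  FIRST[B]={a}
round 3: (no change)
  FIRST[S]={a,b}  FIRST[A]={a,b}  FIRST[B]={a}

FIRST(A) = ["a", "b"]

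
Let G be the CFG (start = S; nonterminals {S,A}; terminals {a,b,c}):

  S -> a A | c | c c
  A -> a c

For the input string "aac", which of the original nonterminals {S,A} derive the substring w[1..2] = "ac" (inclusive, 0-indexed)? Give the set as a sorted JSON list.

CNF form of G:
  S -> T0 A | T1 T1 | c
  A -> T0 T1
  T0 -> a
  T1 -> c

CYK fill — only the sub-triangle for w[1..2]:
  [1..1]={T0}  "a"  orig:{}
  [2..2]={S,T1}  "c"  orig:{S}
  [1..2]={A}  "ac"

Original NTs in T[1,2] deriving "ac": ["A"]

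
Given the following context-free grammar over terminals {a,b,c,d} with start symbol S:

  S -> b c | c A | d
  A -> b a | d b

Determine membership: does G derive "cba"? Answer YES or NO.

CNF form of G:
  S -> T0 T3 | T3 A | d
  A -> T0 T1 | T2 T0
  T0 -> b
  T1 -> a
  T2 -> d
  T3 -> c

CYK table (by increasing span):
  T[0,0] 'c' = {T3}  orig:{}
  T[1,1] 'b' = {T0}  orig:{}
  T[2,2] 'a' = {T1}  orig:{}
  T[0,1] 'cb' = ∅
  T[1,2] 'ba' = {A}
  T[0,2] 'cba' = {S}

S ∈ T[0,2] ⇒ YES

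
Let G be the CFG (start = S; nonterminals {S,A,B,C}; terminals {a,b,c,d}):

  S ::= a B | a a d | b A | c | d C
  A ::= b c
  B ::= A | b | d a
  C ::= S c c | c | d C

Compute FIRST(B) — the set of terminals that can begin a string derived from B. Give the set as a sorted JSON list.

Compute FIRST by fixpoint:
round 1:
  A via A→b c: +{b}
  B via B→A: +{b}
  B via B→d a: +{d}
  C via C→c: +{c}
  C via C→d C: +{d}
  S via S→a B: +{a}
  S via S→b A: +{b}
  S via S→c: +{c}
  S via S→d C: +{d}
  FIRST[S]={a,b,c,d}  FIRST[A]={b}  FIRST[B]={b,d}  FIRST[C]={c,d}
round 2:
  C via C→S c c: +{a,b}
  FIRST[S]={a,b,c,d}  FIRST[A]={b}  FIRST[B]={b,d}  FIRST[C]={a,b,c,d}
round 3: — fixpoint
  FIRST[S]={a,b,c,d}  FIRST[A]={b}  FIRST[B]={b,d}  FIRST[C]={a,b,c,d}

FIRST(B) = ["b", "d"]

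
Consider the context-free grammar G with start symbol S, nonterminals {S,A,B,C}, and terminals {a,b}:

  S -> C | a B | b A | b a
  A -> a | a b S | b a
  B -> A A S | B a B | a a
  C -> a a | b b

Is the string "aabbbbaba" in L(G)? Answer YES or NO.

Convert to CNF:
  S -> T0 B | T0 T0 | T1 A | T1 T0 | T1 T1
  A -> T0 X2 | T1 T0 | a
  B -> A X3 | B X4 | T0 T0
  C -> T0 T0 | T1 T1
  T0 -> a
  T1 -> b
  X2 -> T1 S
  X3 -> A S
  X4 -> T0 B

CYK fill:
  [0..0]={A,T0}  "a"  orig:{A}
  [1..1]={A,T0}  "a"  orig:{A}
  [2..2]={T1}  "b"  orig:{}
  [3..3]={T1}  "b"  orig:{}
  [4..4]={T1}  "b"  orig:{}
  [5..5]={T1}  "b"  orig:{}
  [6..6]={A,T0}  "a"  orig:{A}
  [7..7]={T1}  "b"  orig:{}
  [8..8]={A,T0}  "a"  orig:{A}
  [0..1]={B,C,S}  "aa"
  [1..2]=∅  "ab"
  [2..3]={C,S}  "bb"
  [3..4]={C,S}  "bb"
  [4..5]={C,S}  "bb"
  [5..6]={A,S}  "ba"
  [6..7]=∅  "ab"
  [7..8]={A,S}  "ba"
  [0..2]=∅  "aab"
  [1..3]={X3}  "abb"  orig:{}
  [2..4]={X2}  "bbb"  orig:{}
  [3..5]={X2}  "bbb"  orig:{}
  [4..6]={S,X2}  "bba"  orig:{S}
  [5..7]=∅  "bab"
  [6..8]={X3}  "aba"  orig:{}
  [0..3]={B}  "aabb"
  [1..4]={A}  "abbb"
  [2..5]=∅  "bbbb"
  [3..6]={X2}  "bbba"  orig:{}
  [4..7]=∅  "bbab"
  [5..8]={X3}  "baba"  orig:{}
  [0..4]=∅  "aabbb"
  [1..5]=∅  "abbbb"
  [2..6]=∅  "bbbba"
  [3..7]=∅  "bbbab"
  [4..8]=∅  "bbaba"
  [0..5]=∅  "aabbbb"
  [1..6]={X3}  "abbbba"  orig:{}
  [2..7]=∅  "bbbbab"
  [3..8]=∅  "bbbaba"
  [0..6]={B}  "aabbbba"
  [1..7]=∅  "abbbbab"
  [2..8]=∅  "bbbbaba"
  [0..7]=∅  "aabbbbab"
  [1..8]={B}  "abbbbaba"
  [0..8]={S,X4}  "aabbbbaba"  orig:{S}

S ∈ T[0,8] ⇒ YES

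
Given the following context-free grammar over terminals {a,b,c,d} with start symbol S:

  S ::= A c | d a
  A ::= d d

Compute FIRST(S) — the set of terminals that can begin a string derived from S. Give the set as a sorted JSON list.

FIRST iteration:
pass 1:
  A via A→d d: +{d}
  S via S→A c: +{d}
  FIRST(S)={d}  FIRST(A)={d}
pass 2: done
  FIRST(S)={d}  FIRST(A)={d}

FIRST(S) = ["d"]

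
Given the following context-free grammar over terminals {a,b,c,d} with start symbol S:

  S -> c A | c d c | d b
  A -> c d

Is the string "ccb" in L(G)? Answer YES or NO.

Convert to CNF:
  S -> T0 A | T0 X3 | T1 T2
  A -> T0 T1
  T0 -> c
  T1 -> d
  T2 -> b
  X3 -> T1 T0

Fill CYK table bottom-up:
  cell(0,0) c: {T0}  orig:{}
  cell(1,1) c: {T0}  orig:{}
  cell(2,2) b: {T2}  orig:{}
  cell(0,1) cc: ∅
  cell(1,2) cb: ∅
  cell(0,2) ccb: ∅

S ∉ T[0,2] ⇒ NO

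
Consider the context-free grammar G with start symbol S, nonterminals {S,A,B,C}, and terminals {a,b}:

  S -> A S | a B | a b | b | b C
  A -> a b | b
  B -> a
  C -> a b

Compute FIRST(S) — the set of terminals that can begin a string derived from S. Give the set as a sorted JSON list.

Compute FIRST by fixpoint:
[1]
  A via A→a b: +{a}
  A via A→b: +{b}
  B via B→a: +{a}
  C via C→a b: +{a}
  S via S→A S: +{a,b}
  FIRST(S)={a,b}  FIRST(A)={a,b}  FIRST(B)={a}  FIRST(C)={a}
[2] (stable)
  FIRST(S)={a,b}  FIRST(A)={a,b}  FIRST(B)={a}  FIRST(C)={a}

FIRST(S) = ["a", "b"]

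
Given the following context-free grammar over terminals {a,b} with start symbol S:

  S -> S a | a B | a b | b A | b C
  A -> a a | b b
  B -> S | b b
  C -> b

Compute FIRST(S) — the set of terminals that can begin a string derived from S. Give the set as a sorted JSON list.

Compute FIRST by fixpoint:
iter 1:
  A via A→a a: +{a}
  A via A→b b: +{b}
  B via B→b b: +{b}
  C via C→b: +{b}
  S via S→a B: +{a}
  S via S→b A: +{b}
  S: {a,b}  A: {a,b}  B: {b}  C: {b}
iter 2:
  B via B→S: +{a}
  S: {a,b}  A: {a,b}  B: {a,b}  C: {b}
iter 3: (stable)
  S: {a,b}  A: {a,b}  B: {a,b}  C: {b}

FIRST(S) = ["a", "b"]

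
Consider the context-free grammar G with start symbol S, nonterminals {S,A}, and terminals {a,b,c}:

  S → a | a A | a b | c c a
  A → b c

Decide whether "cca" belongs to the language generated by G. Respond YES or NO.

Convert to CNF:
  S -> T1 X3 | T2 A | T2 T0 | a
  A -> T0 T1
  T0 -> b
  T1 -> c
  T2 -> a
  X3 -> T1 T2

Fill CYK table bottom-up:
  [0..0]={T1}  "c"  orig:{}
  [1..1]={T1}  "c"  orig:{}
  [2..2]={S,T2}  "a"  orig:{S}
  [0..1]=∅  "cc"
  [1..2]={X3}  "ca"  orig:{}
  [0..2]={S}  "cca"

S ∈ T[0,2] ⇒ YES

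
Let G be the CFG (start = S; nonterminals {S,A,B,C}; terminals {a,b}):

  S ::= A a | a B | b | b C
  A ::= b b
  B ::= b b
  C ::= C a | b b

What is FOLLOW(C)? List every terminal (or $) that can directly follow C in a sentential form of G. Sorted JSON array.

FIRST sets, iterate to fixpoint:
round 1:
  A via A→b b: +{b}
  B via B→b b: +{b}
  C via C→b b: +{b}
  S via S→A a: +{b}
  S via S→a B: +{a}
  FIRST(S)={a,b}  FIRST(A)={b}  FIRST(B)={b}  FIRST(C)={b}
round 2: done
  FIRST(S)={a,b}  FIRST(A)={b}  FIRST(B)={b}  FIRST(C)={b}

FOLLOW iteration:
FOLLOW(S) := {$}
[1]
  C→C a: FOLLOW(C) ⊇ FIRST(a) = {a}; new: +{a}
  S→A a: FOLLOW(A) ⊇ FIRST(a) = {a}; new: +{a}
  S→a B: FOLLOW(B) ⊇ FOLLOW(S) ⊇ {$}; new: +{$}
  S→b C: FOLLOW(C) ⊇ FOLLOW(S) ⊇ {$}; new: +{$}
  FOLLOW(S)={$}  FOLLOW(A)={a}  FOLLOW(B)={$}  FOLLOW(C)={$,a}
[2] done
  FOLLOW(S)={$}  FOLLOW(A)={a}  FOLLOW(B)={$}  FOLLOW(C)={$,a}

FOLLOW(C) = ["$", "a"]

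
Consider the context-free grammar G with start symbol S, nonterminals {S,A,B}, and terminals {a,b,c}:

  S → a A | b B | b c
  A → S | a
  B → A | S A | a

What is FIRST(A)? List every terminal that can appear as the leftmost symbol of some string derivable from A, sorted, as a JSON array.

Compute FIRST by fixpoint:
round 1:
  A via A→a: +{a}
  B via B→A: +{a}
  S via S→a A: +{a}
  S via S→b B: +{b}
  FIRST[S]={a,b}  FIRST[A]={a}  FIRST[B]={a}
round 2:
  A via A→S: +{b}
  B via B→A: +{b}
  FIRST[S]={a,b}  FIRST[A]={a,b}  FIRST[B]={a,b}
round 3: (no change)
  FIRST[S]={a,b}  FIRST[A]={a,b}  FIRST[B]={a,b}

FIRST(A) = ["a", "b"]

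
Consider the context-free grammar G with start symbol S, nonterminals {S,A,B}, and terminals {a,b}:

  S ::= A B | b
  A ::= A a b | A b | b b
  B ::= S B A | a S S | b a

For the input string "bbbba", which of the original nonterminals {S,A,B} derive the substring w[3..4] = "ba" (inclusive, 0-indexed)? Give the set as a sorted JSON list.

CNF form of G:
  S -> A B | b
  A -> A T1 | A X2 | T1 T1
  B -> S X3 | T0 X4 | T1 T0
  T0 -> a
  T1 -> b
  X2 -> T0 T1
  X3 -> B A
  X4 -> S S

Fill CYK table bottom-up — only the sub-triangle for w[3..4]:
  [3..3]={S,T1}  "b"  orig:{S}
  [4..4]={T0}  "a"  orig:{}
  [3..4]={B}  "ba"

Original NTs in T[3,4] deriving "ba": ["B"]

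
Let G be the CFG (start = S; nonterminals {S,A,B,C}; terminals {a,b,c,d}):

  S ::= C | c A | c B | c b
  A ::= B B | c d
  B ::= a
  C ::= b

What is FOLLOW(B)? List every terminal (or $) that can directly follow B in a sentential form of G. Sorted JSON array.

FIRST sets, iterate to fixpoint:
round 1:
  A via A→c d: +{c}
  B via B→a: +{a}
  C via C→b: +{b}
  S via S→C: +{b}
  S via S→c A: +{c}
  FIRST[S]={b,c}  FIRST[A]={c}  FIRST[B]={a}  FIRST[C]={b}
round 2:
  A via A→B B: +{a}
  FIRST[S]={b,c}  FIRST[A]={a,c}  FIRST[B]={a}  FIRST[C]={b}
round 3: done
  FIRST[S]={b,c}  FIRST[A]={a,c}  FIRST[B]={a}  FIRST[C]={b}

FOLLOW iteration:
initialize: $ ∈ FOLLOW(S)
round 1:
  A→B B: FOLLOW(B) ⊇ FIRST(B) = {a}; new: +{a}
  S→C: FOLLOW(C) ⊇ FOLLOW(S) ⊇ {$}; new: +{$}
  S→c A: FOLLOW(A) ⊇ FOLLOW(S) ⊇ {$}; new: +{$}
  S→c B: FOLLOW(B) ⊇ FOLLOW(S) ⊇ {$}; new: +{$}
  FOLLOW[S]={$}  FOLLOW[A]={$}  FOLLOW[B]={$,a}  FOLLOW[C]={$}
round 2: (stable)
  FOLLOW[S]={$}  FOLLOW[A]={$}  FOLLOW[B]={$,a}  FOLLOW[C]={$}

FOLLOW(B) = ["$", "a"]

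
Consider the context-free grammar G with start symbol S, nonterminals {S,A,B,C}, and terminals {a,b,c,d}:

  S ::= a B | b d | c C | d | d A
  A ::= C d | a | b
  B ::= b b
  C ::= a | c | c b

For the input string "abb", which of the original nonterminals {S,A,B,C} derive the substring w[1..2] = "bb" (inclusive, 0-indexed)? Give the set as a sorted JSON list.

CNF form of G:
  S -> T0 A | T1 T0 | T2 C | T3 B | d
  A -> C T0 | a | b
  B -> T1 T1
  C -> T2 T1 | a | c
  T0 -> d
  T1 -> b
  T2 -> c
  T3 -> a

Fill CYK table bottom-up (cells [i..j] with 1 ≤ i ≤ j ≤ 2 only):
  [1..1]={A,T1}  "b"  orig:{A}
  [2..2]={A,T1}  "b"  orig:{A}
  [1..2]={B}  "bb"

Original NTs in T[1,2] deriving "bb": ["B"]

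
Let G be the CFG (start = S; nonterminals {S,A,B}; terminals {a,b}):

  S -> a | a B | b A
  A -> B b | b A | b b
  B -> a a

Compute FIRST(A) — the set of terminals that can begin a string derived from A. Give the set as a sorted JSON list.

FIRST iteration:
round 1:
  A via A→b A: +{b}
  B via B→a a: +{a}
  S via S→a: +{a}
  S via S→b A: +{b}
  FIRST(S)={a,b}  FIRST(A)={b}  FIRST(B)={a}
round 2:
  A via A→B b: +{a}
  FIRST(S)={a,b}  FIRST(A)={a,b}  FIRST(B)={a}
round 3: — fixpoint
  FIRST(S)={a,b}  FIRST(A)={a,b}  FIRST(B)={a}

FIRST(A) = ["a", "b"]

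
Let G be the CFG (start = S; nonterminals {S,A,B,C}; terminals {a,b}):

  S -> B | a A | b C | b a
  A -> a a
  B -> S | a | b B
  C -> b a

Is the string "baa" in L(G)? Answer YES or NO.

CNF form of G:
  S -> T0 A | T1 B | T1 C | T1 T0 | a
  A -> T0 T0
  B -> T0 A | T1 B | T1 C | T1 T0 | a
  C -> T1 T0
  T0 -> a
  T1 -> b

CYK table (by increasing span):
  cell(0,0) b: {T1}  orig:{}
  cell(1,1) a: {B,S,T0}  orig:{B,S}
  cell(2,2) a: {B,S,T0}  orig:{B,S}
  cell(0,1) ba: {B,C,S}
  cell(1,2) aa: {A}
  cell(0,2) baa: ∅

S ∉ T[0,2] ⇒ NO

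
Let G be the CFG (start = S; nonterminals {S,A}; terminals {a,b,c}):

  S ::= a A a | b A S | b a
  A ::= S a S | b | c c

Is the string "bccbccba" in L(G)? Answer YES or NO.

CNF form of G:
  S -> T0 X4 | T2 T0 | T2 X5
  A -> S X3 | T1 T1 | b
  T0 -> a
  T1 -> c
  T2 -> b
  X3 -> T0 S
  X4 -> A T0
  X5 -> A S

CYK table (by increasing span):
  cell(0,0) b: {A,T2}  orig:{A}
  cell(1,1) c: {T1}  orig:{}
  cell(2,2) c: {T1}  orig:{}
  cell(3,3) b: {A,T2}  orig:{A}
  cell(4,4) c: {T1}  orig:{}
  cell(5,5) c: {T1}  orig:{}
  cell(6,6) b: {A,T2}  orig:{A}
  cell(7,7) a: {T0}  orig:{}
  cell(0,1) bc: ∅
  cell(1,2) cc: {A}
  cell(2,3) cb: ∅
  cell(3,4) bc: ∅
  cell(4,5) cc: {A}
  cell(5,6) cb: ∅
  cell(6,7) ba: {S,X4}  orig:{S}
  cell(0,2) bcc: ∅
  cell(1,3) ccb: ∅
  cell(2,4) cbc: ∅
  cell(3,5) bcc: ∅
  cell(4,6) ccb: ∅
  cell(5,7) cba: ∅
  cell(0,3) bccb: ∅
  cell(1,4) ccbc: ∅
  cell(2,5) cbcc: ∅
  cell(3,6) bccb: ∅
  cell(4,7) ccba: {X5}  orig:{}
  cell(0,4) bccbc: ∅
  cell(1,5) ccbcc: ∅
  cell(2,6) cbccb: ∅
  cell(3,7) bccba: {S}
  cell(0,5) bccbcc: ∅
  cell(1,6) ccbccb: ∅
  cell(2,7) cbccba: ∅
  cell(0,6) bccbccb: ∅
  cell(1,7) ccbccba: {X5}  orig:{}
  cell(0,7) bccbccba: {S}

S ∈ T[0,7] ⇒ YES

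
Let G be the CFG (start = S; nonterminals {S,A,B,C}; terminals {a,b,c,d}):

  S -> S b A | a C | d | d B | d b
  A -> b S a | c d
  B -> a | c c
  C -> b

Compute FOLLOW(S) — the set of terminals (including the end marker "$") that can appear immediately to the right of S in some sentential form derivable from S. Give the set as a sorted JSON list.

Compute FIRST by fixpoint:
[1]
  A via A→b S a: +{b}
  A via A→c d: +{c}
  B via B→a: +{a}
  B via B→c c: +{c}
  C via C→b: +{b}
  S via S→a C: +{a}
  S via S→d: +{d}
  FIRST(S)={a,d}  FIRST(A)={b,c}  FIRST(B)={a,c}  FIRST(C)={b}
[2] (no change)
  FIRST(S)={a,d}  FIRST(A)={b,c}  FIRST(B)={a,c}  FIRST(C)={b}

FOLLOW iteration:
initialize: $ ∈ FOLLOW(S)
[1]
  A→b S a: FOLLOW(S) ⊇ FIRST(a) = {a}; new: +{a}
  S→S b A: FOLLOW(S) ⊇ FIRST(b) = {b}; new: +{b}
  S→S b A: FOLLOW(A) ⊇ FOLLOW(S) ⊇ {$,a,b}; new: +{$,a,b}
  S→a C: FOLLOW(C) ⊇ FOLLOW(S) ⊇ {$,a,b}; new: +{$,a,b}
  S→d B: FOLLOW(B) ⊇ FOLLOW(S) ⊇ {$,a,b}; new: +{$,a,b}
  S: {$,a,b}  A: {$,a,b}  B: {$,a,b}  C: {$,a,b}
[2] (no change)
  S: {$,a,b}  A: {$,a,b}  B: {$,a,b}  C: {$,a,b}

FOLLOW(S) = ["$", "a", "b"]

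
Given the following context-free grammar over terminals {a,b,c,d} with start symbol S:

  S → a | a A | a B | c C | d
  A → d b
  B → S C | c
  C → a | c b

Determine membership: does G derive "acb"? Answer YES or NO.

Convert to CNF:
  S -> T2 C | T3 A | T3 B | a | d
  A -> T0 T1
  B -> S C | c
  C -> T2 T1 | a
  T0 -> d
  T1 -> b
  T2 -> c
  T3 -> a

CYK fill:
  T[0,0] 'a' = {C,S,T3}  orig:{C,S}
  T[1,1] 'c' = {B,T2}  orig:{B}
  T[2,2] 'b' = {T1}  orig:{}
  T[0,1] 'ac' = {S}
  T[1,2] 'cb' = {C}
  T[0,2] 'acb' = {B}

S ∉ T[0,2] ⇒ NO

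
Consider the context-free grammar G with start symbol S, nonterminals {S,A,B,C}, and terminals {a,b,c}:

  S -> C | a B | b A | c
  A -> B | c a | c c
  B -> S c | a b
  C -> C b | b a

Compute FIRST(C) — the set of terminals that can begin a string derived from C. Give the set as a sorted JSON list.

FIRST sets, iterate to fixpoint:
pass 1:
  A via A→c a: +{c}
  B via B→a b: +{a}
  C via C→b a: +{b}
  S via S→C: +{b}
  S via S→a B: +{a}
  S via S→c: +{c}
  FIRST(S)={a,b,c}  FIRST(A)={c}  FIRST(B)={a}  FIRST(C)={b}
pass 2:
  A via A→B: +{a}
  B via B→S c: +{b,c}
  FIRST(S)={a,b,c}  FIRST(A)={a,c}  FIRST(B)={a,b,c}  FIRST(C)={b}
pass 3:
  A via A→B: +{b}
  FIRST(S)={a,b,c}  FIRST(A)={a,b,c}  FIRST(B)={a,b,c}  FIRST(C)={b}
pass 4: done
  FIRST(S)={a,b,c}  FIRST(A)={a,b,c}  FIRST(B)={a,b,c}  FIRST(C)={b}

FIRST(C) = ["b"]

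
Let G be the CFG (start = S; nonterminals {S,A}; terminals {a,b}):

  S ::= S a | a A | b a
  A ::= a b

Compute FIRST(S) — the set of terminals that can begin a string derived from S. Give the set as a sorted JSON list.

FIRST iteration:
pass 1:
  A via A→a b: +{a}
  S via S→a A: +{a}
  S via S→b a: +{b}
  FIRST(S)={a,b}  FIRST(A)={a}
pass 2: done
  FIRST(S)={a,b}  FIRST(A)={a}

FIRST(S) = ["a", "b"]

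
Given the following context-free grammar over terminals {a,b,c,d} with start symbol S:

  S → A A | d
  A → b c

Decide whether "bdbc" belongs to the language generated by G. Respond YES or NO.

Convert to CNF:
  S -> A A | d
  A -> T0 T1
  T0 -> b
  T1 -> c

CYK table (by increasing span):
  T[0,0] 'b' = {T0}  orig:{}
  T[1,1] 'd' = {S}
  T[2,2] 'b' = {T0}  orig:{}
  T[3,3] 'c' = {T1}  orig:{}
  T[0,1] 'bd' = ∅
  T[1,2] 'db' = ∅
  T[2,3] 'bc' = {A}
  T[0,2] 'bdb' = ∅
  T[1,3] 'dbc' = ∅
  T[0,3] 'bdbc' = ∅

S ∉ T[0,3] ⇒ NO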